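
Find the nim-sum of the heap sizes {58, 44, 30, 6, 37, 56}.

19

Nim-sum: 58 XOR 44 XOR 30 XOR 6 XOR 37 XOR 56 = 19.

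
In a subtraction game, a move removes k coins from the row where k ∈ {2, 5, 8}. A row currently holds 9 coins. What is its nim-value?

Build the Grundy sequence with g(k) = mex{g(k−s) : s ∈ {2, 5, 8}, s ≤ k}:
k:     0  1  2  3  4  5  6  7  8  9
g(k):  0  0  1  1  0  2  1  0  2  1
So g(9) = 1.

1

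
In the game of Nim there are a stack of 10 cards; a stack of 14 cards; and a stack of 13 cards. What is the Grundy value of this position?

9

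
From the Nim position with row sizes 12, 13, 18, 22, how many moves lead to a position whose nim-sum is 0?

In binary:
  01100  (12)
  01101  (13)
  10010  (18)
  10110  (22)
  -----
  00101  (5)
The overall nim-sum is X = 5. A row of size p has a winning move iff p XOR X < p (reduce it to p XOR X).
  12: 12 XOR 5 = 9 < 12 — winning move (to 9).
  13: 13 XOR 5 = 8 < 13 — winning move (to 8).
  18: 18 XOR 5 = 23 ≥ 18 — no move.
  22: 22 XOR 5 = 19 < 22 — winning move (to 19).
That gives 3 winning moves.

3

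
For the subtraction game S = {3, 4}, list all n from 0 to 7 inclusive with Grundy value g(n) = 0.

0, 1, 2, 7

Grundy values for subtraction set {3, 4}:
g(0) = mex{} = 0
g(1) = mex{} = 0
g(2) = mex{} = 0
g(3) = mex{0} = 1
g(4) = mex{0} = 1
g(5) = mex{0} = 1
g(6) = mex{0,1} = 2
g(7) = mex{1} = 0
The P-positions (g = 0) in 0..7 are 0, 1, 2, 7.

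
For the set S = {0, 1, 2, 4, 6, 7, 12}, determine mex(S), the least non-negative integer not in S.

3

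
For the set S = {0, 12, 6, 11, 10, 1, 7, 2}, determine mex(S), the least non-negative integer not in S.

3

The values 0, 1, 2 are all present; 3 is the first non-negative integer missing from the set.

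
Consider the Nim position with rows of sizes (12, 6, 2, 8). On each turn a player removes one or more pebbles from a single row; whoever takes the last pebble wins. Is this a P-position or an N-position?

P-position

Nim-sum: 12 ^ 6 ^ 2 ^ 8 = 0.
The nim-sum is 0, so this is a P-position: the player to move is in a losing position under optimal play.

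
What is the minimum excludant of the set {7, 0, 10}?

1

0 is in the set but 1 is not, so the mex is 1.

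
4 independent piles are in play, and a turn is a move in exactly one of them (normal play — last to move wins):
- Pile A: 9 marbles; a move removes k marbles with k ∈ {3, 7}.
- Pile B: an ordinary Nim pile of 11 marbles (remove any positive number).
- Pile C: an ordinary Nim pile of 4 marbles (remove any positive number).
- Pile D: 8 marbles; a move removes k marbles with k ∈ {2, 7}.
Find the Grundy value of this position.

12

Build the Grundy sequence for pile A with g(k) = mex{g(k−s) : s ∈ {3, 7}, s ≤ k}:
g(0) = mex{} = 0
g(1) = mex{} = 0
g(2) = mex{} = 0
g(3) = mex{0} = 1
g(4) = mex{0} = 1
g(5) = mex{0} = 1
g(6) = mex{1} = 0
g(7) = mex{0,1} = 2
g(8) = mex{0,1} = 2
g(9) = mex{0} = 1
So g(9) = 1.
Pile B is a plain Nim pile of size 11, so its Grundy value is 11.
Pile C is a plain Nim pile of size 4, so its Grundy value is 4.
Grundy values for pile D (subtraction set {2, 7}):
k:     0  1  2  3  4  5  6  7  8
g(k):  0  0  1  1  0  0  1  1  2
So g(8) = 2.
The value of a disjunctive sum is the nim-sum of the parts.
Combined value = 1 XOR 11 XOR 4 XOR 2 = 12.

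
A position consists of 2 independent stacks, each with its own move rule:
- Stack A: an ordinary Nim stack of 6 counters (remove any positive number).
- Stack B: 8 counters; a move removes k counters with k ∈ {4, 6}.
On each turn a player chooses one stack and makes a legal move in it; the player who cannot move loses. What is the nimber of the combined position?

4

Stack A is a plain Nim stack of size 6, so its Grundy value is 6.
Build the Grundy sequence for stack B with g(k) = mex{g(k−s) : s ∈ {4, 6}, s ≤ k}:
k:     0  1  2  3  4  5  6  7  8
g(k):  0  0  0  0  1  1  1  1  2
So g(8) = 2.
The value of a disjunctive sum is the nim-sum of the parts.
Combined value = 6 ⊕ 2 = 4.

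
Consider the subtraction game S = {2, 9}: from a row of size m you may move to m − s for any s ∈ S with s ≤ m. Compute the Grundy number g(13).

Build the Grundy sequence with g(k) = mex{g(k−s) : s ∈ {2, 9}, s ≤ k}:
g(0) = mex{} = 0
g(1) = mex{} = 0
g(2) = mex{0} = 1
g(3) = mex{0} = 1
g(4) = mex{1} = 0
g(5) = mex{1} = 0
g(6) = mex{0} = 1
g(7) = mex{0} = 1
g(8) = mex{1} = 0
g(9) = mex{0,1} = 2
g(10) = mex{0} = 1
g(11) = mex{1,2} = 0
g(12) = mex{1} = 0
g(13) = mex{0} = 1
So g(13) = 1.

1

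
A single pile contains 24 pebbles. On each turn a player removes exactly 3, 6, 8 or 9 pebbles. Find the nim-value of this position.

0

Build the Grundy sequence with g(k) = mex{g(k−s) : s ∈ {3, 6, 8, 9}, s ≤ k}:
k:     0  1  2  3  4  5  6  7  8  9 10 11 12 13 14 15 16 17 18 19 20 21 22 23 24
g(k):  0  0  0  1  1  1  2  2  2  3  3  3  0  0  0  1  1  1  2  2  2  3  3  3  0
So g(24) = 0.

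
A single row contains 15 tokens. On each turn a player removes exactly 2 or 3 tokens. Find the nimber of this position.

0

Build the Grundy sequence with g(k) = mex{g(k−s) : s ∈ {2, 3}, s ≤ k}:
k:     0  1  2  3  4  5  6  7  8  9 10 11 12 13 14 15
g(k):  0  0  1  1  2  0  0  1  1  2  0  0  1  1  2  0
So g(15) = 0.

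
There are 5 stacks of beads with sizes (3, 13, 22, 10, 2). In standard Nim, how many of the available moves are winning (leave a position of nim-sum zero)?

1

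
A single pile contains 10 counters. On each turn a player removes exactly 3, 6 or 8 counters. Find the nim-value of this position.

3

Compute g(0), g(1), … for moves {3, 6, 8}:
k:     0  1  2  3  4  5  6  7  8  9 10
g(k):  0  0  0  1  1  1  2  2  2  3  3
So g(10) = 3.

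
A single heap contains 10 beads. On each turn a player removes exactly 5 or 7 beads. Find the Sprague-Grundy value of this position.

2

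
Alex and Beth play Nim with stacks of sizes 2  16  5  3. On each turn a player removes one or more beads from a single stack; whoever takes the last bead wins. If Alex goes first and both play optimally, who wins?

Alex wins

Write each in binary and XOR column by column:
  00010  (2)
  10000  (16)
  00101  (5)
  00011  (3)
  -----
  10100  (20)
The nim-sum is 20 ≠ 0, so this is an N-position: the player to move can win; Alex has a winning move.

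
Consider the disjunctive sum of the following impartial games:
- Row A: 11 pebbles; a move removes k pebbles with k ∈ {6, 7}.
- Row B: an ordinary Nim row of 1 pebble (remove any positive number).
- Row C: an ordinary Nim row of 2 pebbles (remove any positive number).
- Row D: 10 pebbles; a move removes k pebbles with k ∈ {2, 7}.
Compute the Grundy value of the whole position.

2

Grundy values for row A (subtraction set {6, 7}):
k:     0  1  2  3  4  5  6  7  8  9 10 11
g(k):  0  0  0  0  0  0  1  1  1  1  1  1
So g(11) = 1.
Row B is a plain Nim row of size 1, so its Grundy value is 1.
Row C is a plain Nim row of size 2, so its Grundy value is 2.
Build the Grundy sequence for row D with g(k) = mex{g(k−s) : s ∈ {2, 7}, s ≤ k}:
g(0) = mex{} = 0
g(1) = mex{} = 0
g(2) = mex{0} = 1
g(3) = mex{0} = 1
g(4) = mex{1} = 0
g(5) = mex{1} = 0
g(6) = mex{0} = 1
g(7) = mex{0} = 1
g(8) = mex{0,1} = 2
g(9) = mex{1} = 0
g(10) = mex{1,2} = 0
So g(10) = 0.
By the Sprague-Grundy theorem, the Grundy value of a sum of independent games is the XOR of the component values.
Combined value = 1 XOR 1 XOR 2 XOR 0 = 2.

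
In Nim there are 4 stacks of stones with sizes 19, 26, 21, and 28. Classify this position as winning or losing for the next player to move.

Compute the nim-sum pairwise:
19 ^ 26 = 9
9 ^ 21 = 28
28 ^ 28 = 0
The nim-sum is 0, so this is a P-position: the player to move is in a losing position under optimal play.

Losing position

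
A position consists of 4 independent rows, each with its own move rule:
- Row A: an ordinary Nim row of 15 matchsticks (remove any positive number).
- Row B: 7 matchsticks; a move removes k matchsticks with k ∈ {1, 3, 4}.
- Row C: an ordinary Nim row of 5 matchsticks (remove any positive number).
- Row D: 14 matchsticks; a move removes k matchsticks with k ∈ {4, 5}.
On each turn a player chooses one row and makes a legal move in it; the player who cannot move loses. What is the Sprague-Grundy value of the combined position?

11

Row A is a plain Nim row of size 15, so its Grundy value is 15.
For row B, compute g(0), g(1), … with moves {1, 3, 4}:
k:     0  1  2  3  4  5  6  7
g(k):  0  1  0  1  2  3  2  0
So g(7) = 0.
Row C is a plain Nim row of size 5, so its Grundy value is 5.
Build the Grundy sequence for row D with g(k) = mex{g(k−s) : s ∈ {4, 5}, s ≤ k}:
g(0) = mex{} = 0
g(1) = mex{} = 0
g(2) = mex{} = 0
g(3) = mex{} = 0
g(4) = mex{0} = 1
g(5) = mex{0} = 1
g(6) = mex{0} = 1
g(7) = mex{0} = 1
g(8) = mex{0,1} = 2
g(9) = mex{1} = 0
g(10) = mex{1} = 0
g(11) = mex{1} = 0
g(12) = mex{1,2} = 0
g(13) = mex{0,2} = 1
g(14) = mex{0} = 1
So g(14) = 1.
The value of a disjunctive sum is the nim-sum of the parts.
Combined value = 15 XOR 0 XOR 5 XOR 1 = 11.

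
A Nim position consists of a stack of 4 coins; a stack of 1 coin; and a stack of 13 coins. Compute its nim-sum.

8

Compute the nim-sum pairwise:
4 XOR 1 = 5
5 XOR 13 = 8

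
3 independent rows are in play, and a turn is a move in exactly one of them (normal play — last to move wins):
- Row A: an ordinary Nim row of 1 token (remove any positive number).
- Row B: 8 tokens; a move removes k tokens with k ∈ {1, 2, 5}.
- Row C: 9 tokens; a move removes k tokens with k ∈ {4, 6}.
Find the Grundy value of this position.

Row A is a plain Nim row of size 1, so its Grundy value is 1.
For row B, compute g(0), g(1), … with moves {1, 2, 5}:
k:     0  1  2  3  4  5  6  7  8
g(k):  0  1  2  0  1  2  0  1  2
So g(8) = 2.
Grundy values for row C (subtraction set {4, 6}):
k:     0  1  2  3  4  5  6  7  8  9
g(k):  0  0  0  0  1  1  1  1  2  2
So g(9) = 2.
By the Sprague-Grundy theorem, the Grundy value of a sum of independent games is the XOR of the component values.
Combined value = 1 XOR 2 XOR 2 = 1.

1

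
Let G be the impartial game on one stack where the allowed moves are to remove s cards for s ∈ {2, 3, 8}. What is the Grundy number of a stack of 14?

2

Grundy values for subtraction set {2, 3, 8}:
g(0) = mex{} = 0
g(1) = mex{} = 0
g(2) = mex{0} = 1
g(3) = mex{0} = 1
g(4) = mex{0,1} = 2
g(5) = mex{1} = 0
g(6) = mex{1,2} = 0
g(7) = mex{0,2} = 1
g(8) = mex{0} = 1
g(9) = mex{0,1} = 2
g(10) = mex{1} = 0
g(11) = mex{1,2} = 0
g(12) = mex{0,2} = 1
g(13) = mex{0} = 1
g(14) = mex{0,1} = 2
So g(14) = 2.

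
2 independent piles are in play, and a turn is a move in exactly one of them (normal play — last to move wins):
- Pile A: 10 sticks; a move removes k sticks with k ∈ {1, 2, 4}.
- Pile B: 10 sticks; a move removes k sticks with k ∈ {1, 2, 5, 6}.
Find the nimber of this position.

1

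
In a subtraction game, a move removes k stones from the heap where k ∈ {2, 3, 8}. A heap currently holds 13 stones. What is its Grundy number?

1

Build the Grundy sequence with g(k) = mex{g(k−s) : s ∈ {2, 3, 8}, s ≤ k}:
k:     0  1  2  3  4  5  6  7  8  9 10 11 12 13
g(k):  0  0  1  1  2  0  0  1  1  2  0  0  1  1
So g(13) = 1.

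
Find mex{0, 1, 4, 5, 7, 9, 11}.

2

The values 0, 1 are all present; 2 is the first non-negative integer missing from the set.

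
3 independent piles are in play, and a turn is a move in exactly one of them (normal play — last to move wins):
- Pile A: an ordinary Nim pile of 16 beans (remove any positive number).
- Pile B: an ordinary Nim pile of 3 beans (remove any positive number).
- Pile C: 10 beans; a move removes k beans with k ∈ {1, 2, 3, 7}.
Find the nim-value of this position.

Pile A is a plain Nim pile of size 16, so its Grundy value is 16.
Pile B is a plain Nim pile of size 3, so its Grundy value is 3.
Grundy values for pile C (subtraction set {1, 2, 3, 7}):
k:     0  1  2  3  4  5  6  7  8  9 10
g(k):  0  1  2  3  0  1  2  3  0  1  2
So g(10) = 2.
The value of a disjunctive sum is the nim-sum of the parts.
Combined value = 16 XOR 3 XOR 2 = 17.

17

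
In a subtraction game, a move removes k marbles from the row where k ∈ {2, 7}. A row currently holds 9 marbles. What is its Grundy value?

0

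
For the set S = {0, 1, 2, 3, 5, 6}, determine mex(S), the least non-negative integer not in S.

The values 0, 1, 2, 3 are all present; 4 is the first non-negative integer missing from the set.

4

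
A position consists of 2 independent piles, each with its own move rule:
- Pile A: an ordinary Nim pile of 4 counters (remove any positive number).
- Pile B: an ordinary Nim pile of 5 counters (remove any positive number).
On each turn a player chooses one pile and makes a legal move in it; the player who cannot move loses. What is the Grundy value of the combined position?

1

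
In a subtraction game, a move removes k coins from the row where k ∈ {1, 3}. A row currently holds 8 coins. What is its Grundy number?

0

Build the Grundy sequence with g(k) = mex{g(k−s) : s ∈ {1, 3}, s ≤ k}:
g(0) = mex{} = 0
g(1) = mex{0} = 1
g(2) = mex{1} = 0
g(3) = mex{0} = 1
g(4) = mex{1} = 0
g(5) = mex{0} = 1
g(6) = mex{1} = 0
g(7) = mex{0} = 1
g(8) = mex{1} = 0
So g(8) = 0.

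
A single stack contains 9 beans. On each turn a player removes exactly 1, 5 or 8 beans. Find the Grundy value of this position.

3

Grundy values for subtraction set {1, 5, 8}:
g(0) = mex{} = 0
g(1) = mex{0} = 1
g(2) = mex{1} = 0
g(3) = mex{0} = 1
g(4) = mex{1} = 0
g(5) = mex{0} = 1
g(6) = mex{1} = 0
g(7) = mex{0} = 1
g(8) = mex{0,1} = 2
g(9) = mex{0,1,2} = 3
So g(9) = 3.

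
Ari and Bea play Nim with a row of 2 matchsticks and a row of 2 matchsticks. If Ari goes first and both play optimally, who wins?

Bea wins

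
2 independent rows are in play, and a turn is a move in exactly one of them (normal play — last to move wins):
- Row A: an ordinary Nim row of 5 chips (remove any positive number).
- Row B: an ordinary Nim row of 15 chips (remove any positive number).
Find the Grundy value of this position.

10

Row A is a plain Nim row of size 5, so its Grundy value is 5.
Row B is a plain Nim row of size 15, so its Grundy value is 15.
The value of a disjunctive sum is the nim-sum of the parts.
Combined value = 5 ⊕ 15 = 10.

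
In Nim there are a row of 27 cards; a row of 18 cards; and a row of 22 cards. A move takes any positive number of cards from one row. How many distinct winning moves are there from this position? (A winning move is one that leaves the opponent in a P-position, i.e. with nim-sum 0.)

3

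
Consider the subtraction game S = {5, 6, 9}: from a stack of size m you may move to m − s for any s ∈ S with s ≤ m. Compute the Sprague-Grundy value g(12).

2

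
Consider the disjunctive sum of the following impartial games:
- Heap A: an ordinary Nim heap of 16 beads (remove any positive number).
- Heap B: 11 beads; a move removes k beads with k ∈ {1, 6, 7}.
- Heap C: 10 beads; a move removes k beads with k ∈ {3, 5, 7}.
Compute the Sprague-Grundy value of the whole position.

Heap A is a plain Nim heap of size 16, so its Grundy value is 16.
Grundy values for heap B (subtraction set {1, 6, 7}):
g(0) = mex{} = 0
g(1) = mex{0} = 1
g(2) = mex{1} = 0
g(3) = mex{0} = 1
g(4) = mex{1} = 0
g(5) = mex{0} = 1
g(6) = mex{0,1} = 2
g(7) = mex{0,1,2} = 3
g(8) = mex{0,1,3} = 2
g(9) = mex{0,1,2} = 3
g(10) = mex{0,1,3} = 2
g(11) = mex{0,1,2} = 3
So g(11) = 3.
Grundy values for heap C (subtraction set {3, 5, 7}):
k:     0  1  2  3  4  5  6  7  8  9 10
g(k):  0  0  0  1  1  1  2  2  2  3  0
So g(10) = 0.
By the Sprague-Grundy theorem, the Grundy value of a sum of independent games is the XOR of the component values.
Combined value = 16 XOR 3 XOR 0 = 19.

19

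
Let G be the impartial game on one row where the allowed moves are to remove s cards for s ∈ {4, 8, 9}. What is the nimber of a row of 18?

Build the Grundy sequence with g(k) = mex{g(k−s) : s ∈ {4, 8, 9}, s ≤ k}:
k:     0  1  2  3  4  5  6  7  8  9 10 11 12 13 14 15 16 17 18
g(k):  0  0  0  0  1  1  1  1  2  2  2  2  3  0  0  0  0  1  1
So g(18) = 1.

1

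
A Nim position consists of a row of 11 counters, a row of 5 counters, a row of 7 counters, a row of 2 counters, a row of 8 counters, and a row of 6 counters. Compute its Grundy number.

5

Nim-sum: 11 ⊕ 5 ⊕ 7 ⊕ 2 ⊕ 8 ⊕ 6 = 5.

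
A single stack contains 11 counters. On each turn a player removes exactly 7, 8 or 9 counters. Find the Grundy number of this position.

Compute g(0), g(1), … for moves {7, 8, 9}:
g(0) = mex{} = 0
g(1) = mex{} = 0
g(2) = mex{} = 0
g(3) = mex{} = 0
g(4) = mex{} = 0
g(5) = mex{} = 0
g(6) = mex{} = 0
g(7) = mex{0} = 1
g(8) = mex{0} = 1
g(9) = mex{0} = 1
g(10) = mex{0} = 1
g(11) = mex{0} = 1
So g(11) = 1.

1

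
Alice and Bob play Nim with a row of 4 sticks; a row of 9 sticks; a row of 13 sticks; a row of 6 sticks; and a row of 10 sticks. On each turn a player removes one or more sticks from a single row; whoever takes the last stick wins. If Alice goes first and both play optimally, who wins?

Compute the nim-sum pairwise:
4 XOR 9 = 13
13 XOR 13 = 0
0 XOR 6 = 6
6 XOR 10 = 12
The nim-sum is 12 ≠ 0, so this is an N-position: the player to move can win; Alice has a winning move.

Alice wins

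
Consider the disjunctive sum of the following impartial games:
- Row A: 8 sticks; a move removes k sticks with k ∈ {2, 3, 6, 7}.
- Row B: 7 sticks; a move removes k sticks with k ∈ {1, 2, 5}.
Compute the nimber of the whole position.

3

Build the Grundy sequence for row A with g(k) = mex{g(k−s) : s ∈ {2, 3, 6, 7}, s ≤ k}:
g(0) = mex{} = 0
g(1) = mex{} = 0
g(2) = mex{0} = 1
g(3) = mex{0} = 1
g(4) = mex{0,1} = 2
g(5) = mex{1} = 0
g(6) = mex{0,1,2} = 3
g(7) = mex{0,2} = 1
g(8) = mex{0,1,3} = 2
So g(8) = 2.
For row B, compute g(0), g(1), … with moves {1, 2, 5}:
g(0) = mex{} = 0
g(1) = mex{0} = 1
g(2) = mex{0,1} = 2
g(3) = mex{1,2} = 0
g(4) = mex{0,2} = 1
g(5) = mex{0,1} = 2
g(6) = mex{1,2} = 0
g(7) = mex{0,2} = 1
So g(7) = 1.
By the Sprague-Grundy theorem, the Grundy value of a sum of independent games is the XOR of the component values.
Combined value = 2 XOR 1 = 3.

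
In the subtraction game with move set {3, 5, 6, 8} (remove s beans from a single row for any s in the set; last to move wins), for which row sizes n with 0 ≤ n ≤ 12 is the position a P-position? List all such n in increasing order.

Grundy values for subtraction set {3, 5, 6, 8}:
k:     0  1  2  3  4  5  6  7  8  9 10 11 12
g(k):  0  0  0  1  1  1  2  2  2  3  3  0  0
The P-positions (g = 0) in 0..12 are 0, 1, 2, 11, 12.

0, 1, 2, 11, 12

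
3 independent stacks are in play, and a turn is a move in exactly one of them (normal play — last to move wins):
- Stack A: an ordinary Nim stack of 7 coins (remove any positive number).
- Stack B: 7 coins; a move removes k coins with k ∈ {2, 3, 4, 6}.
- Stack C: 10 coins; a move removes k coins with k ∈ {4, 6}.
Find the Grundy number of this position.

4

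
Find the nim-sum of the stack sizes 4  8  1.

Compute the nim-sum pairwise:
4 ⊕ 8 = 12
12 ⊕ 1 = 13

13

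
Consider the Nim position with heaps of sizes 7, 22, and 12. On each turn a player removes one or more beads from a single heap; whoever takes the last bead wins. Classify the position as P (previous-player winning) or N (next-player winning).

N-position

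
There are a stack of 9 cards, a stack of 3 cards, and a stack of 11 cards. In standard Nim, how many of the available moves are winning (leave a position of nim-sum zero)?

Nim-sum: 9 XOR 3 XOR 11 = 1.
The overall nim-sum is X = 1. A stack of size p has a winning move iff p XOR X < p (reduce it to p XOR X).
  9: 9 XOR 1 = 8 < 9 — winning move (to 8).
  3: 3 XOR 1 = 2 < 3 — winning move (to 2).
  11: 11 XOR 1 = 10 < 11 — winning move (to 10).
That gives 3 winning moves.

3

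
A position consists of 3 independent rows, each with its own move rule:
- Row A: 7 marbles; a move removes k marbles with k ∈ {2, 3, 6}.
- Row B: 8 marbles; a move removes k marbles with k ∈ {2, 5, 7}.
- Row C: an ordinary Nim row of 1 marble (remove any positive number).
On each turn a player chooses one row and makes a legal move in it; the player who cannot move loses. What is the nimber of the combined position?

2

Grundy values for row A (subtraction set {2, 3, 6}):
g(0) = mex{} = 0
g(1) = mex{} = 0
g(2) = mex{0} = 1
g(3) = mex{0} = 1
g(4) = mex{0,1} = 2
g(5) = mex{1} = 0
g(6) = mex{0,1,2} = 3
g(7) = mex{0,2} = 1
So g(7) = 1.
Grundy values for row B (subtraction set {2, 5, 7}):
k:     0  1  2  3  4  5  6  7  8
g(k):  0  0  1  1  0  2  1  3  2
So g(8) = 2.
Row C is a plain Nim row of size 1, so its Grundy value is 1.
The value of a disjunctive sum is the nim-sum of the parts.
Combined value = 1 ⊕ 2 ⊕ 1 = 2.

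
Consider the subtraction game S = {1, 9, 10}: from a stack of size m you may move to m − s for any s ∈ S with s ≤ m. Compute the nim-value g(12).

2

Compute g(0), g(1), … for moves {1, 9, 10}:
g(0) = mex{} = 0
g(1) = mex{0} = 1
g(2) = mex{1} = 0
g(3) = mex{0} = 1
g(4) = mex{1} = 0
g(5) = mex{0} = 1
g(6) = mex{1} = 0
g(7) = mex{0} = 1
g(8) = mex{1} = 0
g(9) = mex{0} = 1
g(10) = mex{0,1} = 2
g(11) = mex{0,1,2} = 3
g(12) = mex{0,1,3} = 2
So g(12) = 2.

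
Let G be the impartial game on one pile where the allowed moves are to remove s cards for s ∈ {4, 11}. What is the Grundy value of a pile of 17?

Build the Grundy sequence with g(k) = mex{g(k−s) : s ∈ {4, 11}, s ≤ k}:
k:     0  1  2  3  4  5  6  7  8  9 10 11 12 13 14 15 16 17
g(k):  0  0  0  0  1  1  1  1  0  0  0  2  1  1  1  0  0  0
So g(17) = 0.

0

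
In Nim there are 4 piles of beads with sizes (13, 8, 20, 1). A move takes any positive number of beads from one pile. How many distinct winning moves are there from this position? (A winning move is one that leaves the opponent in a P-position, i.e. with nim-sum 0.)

1

Nim-sum: 13 ^ 8 ^ 20 ^ 1 = 16.
The overall nim-sum is X = 16. A pile of size p has a winning move iff p XOR X < p (reduce it to p XOR X).
  13: 13 XOR 16 = 29 ≥ 13 — no move.
  8: 8 XOR 16 = 24 ≥ 8 — no move.
  20: 20 XOR 16 = 4 < 20 — winning move (to 4).
  1: 1 XOR 16 = 17 ≥ 1 — no move.
That gives 1 winning move.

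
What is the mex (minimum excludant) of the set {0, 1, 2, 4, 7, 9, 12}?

3

The values 0, 1, 2 are all present; 3 is the first non-negative integer missing from the set.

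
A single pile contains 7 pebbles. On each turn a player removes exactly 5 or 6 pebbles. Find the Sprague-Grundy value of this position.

Build the Grundy sequence with g(k) = mex{g(k−s) : s ∈ {5, 6}, s ≤ k}:
k:     0  1  2  3  4  5  6  7
g(k):  0  0  0  0  0  1  1  1
So g(7) = 1.

1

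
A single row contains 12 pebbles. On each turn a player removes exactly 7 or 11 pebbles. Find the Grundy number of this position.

Build the Grundy sequence with g(k) = mex{g(k−s) : s ∈ {7, 11}, s ≤ k}:
g(0) = mex{} = 0
g(1) = mex{} = 0
g(2) = mex{} = 0
g(3) = mex{} = 0
g(4) = mex{} = 0
g(5) = mex{} = 0
g(6) = mex{} = 0
g(7) = mex{0} = 1
g(8) = mex{0} = 1
g(9) = mex{0} = 1
g(10) = mex{0} = 1
g(11) = mex{0} = 1
g(12) = mex{0} = 1
So g(12) = 1.

1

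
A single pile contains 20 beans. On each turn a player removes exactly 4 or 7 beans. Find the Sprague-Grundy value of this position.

2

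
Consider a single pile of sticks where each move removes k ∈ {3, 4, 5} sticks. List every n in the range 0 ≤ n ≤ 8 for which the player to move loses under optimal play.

0, 1, 2, 8

Build the Grundy sequence with g(k) = mex{g(k−s) : s ∈ {3, 4, 5}, s ≤ k}:
k:     0  1  2  3  4  5  6  7  8
g(k):  0  0  0  1  1  1  2  2  0
The P-positions (g = 0) in 0..8 are 0, 1, 2, 8.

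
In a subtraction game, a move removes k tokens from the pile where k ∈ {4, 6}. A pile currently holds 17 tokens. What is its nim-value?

Grundy values for subtraction set {4, 6}:
k:     0  1  2  3  4  5  6  7  8  9 10 11 12 13 14 15 16 17
g(k):  0  0  0  0  1  1  1  1  2  2  0  0  0  0  1  1  1  1
So g(17) = 1.

1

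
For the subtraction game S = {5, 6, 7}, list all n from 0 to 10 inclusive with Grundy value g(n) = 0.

Build the Grundy sequence with g(k) = mex{g(k−s) : s ∈ {5, 6, 7}, s ≤ k}:
k:     0  1  2  3  4  5  6  7  8  9 10
g(k):  0  0  0  0  0  1  1  1  1  1  2
The P-positions (g = 0) in 0..10 are 0, 1, 2, 3, 4.

0, 1, 2, 3, 4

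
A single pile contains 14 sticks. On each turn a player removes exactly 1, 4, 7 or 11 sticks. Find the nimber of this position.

Compute g(0), g(1), … for moves {1, 4, 7, 11}:
k:     0  1  2  3  4  5  6  7  8  9 10 11 12 13 14
g(k):  0  1  0  1  2  0  1  2  0  1  0  1  2  3  4
So g(14) = 4.

4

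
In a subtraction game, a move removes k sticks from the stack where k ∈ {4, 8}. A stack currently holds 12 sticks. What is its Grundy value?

0

Grundy values for subtraction set {4, 8}:
k:     0  1  2  3  4  5  6  7  8  9 10 11 12
g(k):  0  0  0  0  1  1  1  1  2  2  2  2  0
So g(12) = 0.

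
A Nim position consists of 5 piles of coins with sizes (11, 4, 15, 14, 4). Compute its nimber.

10

Write each in binary and XOR column by column:
  1011  (11)
  0100  (4)
  1111  (15)
  1110  (14)
  0100  (4)
  ----
  1010  (10)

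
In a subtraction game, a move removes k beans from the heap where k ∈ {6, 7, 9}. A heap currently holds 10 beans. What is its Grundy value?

1

Build the Grundy sequence with g(k) = mex{g(k−s) : s ∈ {6, 7, 9}, s ≤ k}:
g(0) = mex{} = 0
g(1) = mex{} = 0
g(2) = mex{} = 0
g(3) = mex{} = 0
g(4) = mex{} = 0
g(5) = mex{} = 0
g(6) = mex{0} = 1
g(7) = mex{0} = 1
g(8) = mex{0} = 1
g(9) = mex{0} = 1
g(10) = mex{0} = 1
So g(10) = 1.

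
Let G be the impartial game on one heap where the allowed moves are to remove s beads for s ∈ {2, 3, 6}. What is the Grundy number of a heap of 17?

2

Build the Grundy sequence with g(k) = mex{g(k−s) : s ∈ {2, 3, 6}, s ≤ k}:
k:     0  1  2  3  4  5  6  7  8  9 10 11 12 13 14 15 16 17
g(k):  0  0  1  1  2  0  3  1  2  0  0  1  1  2  0  3  1  2
So g(17) = 2.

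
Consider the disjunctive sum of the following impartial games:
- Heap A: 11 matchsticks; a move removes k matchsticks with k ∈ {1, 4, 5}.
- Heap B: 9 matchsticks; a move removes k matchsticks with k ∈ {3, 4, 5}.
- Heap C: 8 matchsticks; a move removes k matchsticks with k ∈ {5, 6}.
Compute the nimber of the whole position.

For heap A, compute g(0), g(1), … with moves {1, 4, 5}:
k:     0  1  2  3  4  5  6  7  8  9 10 11
g(k):  0  1  0  1  2  3  2  3  0  1  0  1
So g(11) = 1.
For heap B, compute g(0), g(1), … with moves {3, 4, 5}:
g(0) = mex{} = 0
g(1) = mex{} = 0
g(2) = mex{} = 0
g(3) = mex{0} = 1
g(4) = mex{0} = 1
g(5) = mex{0} = 1
g(6) = mex{0,1} = 2
g(7) = mex{0,1} = 2
g(8) = mex{1} = 0
g(9) = mex{1,2} = 0
So g(9) = 0.
For heap C, compute g(0), g(1), … with moves {5, 6}:
g(0) = mex{} = 0
g(1) = mex{} = 0
g(2) = mex{} = 0
g(3) = mex{} = 0
g(4) = mex{} = 0
g(5) = mex{0} = 1
g(6) = mex{0} = 1
g(7) = mex{0} = 1
g(8) = mex{0} = 1
So g(8) = 1.
By the Sprague-Grundy theorem, the Grundy value of a sum of independent games is the XOR of the component values.
Combined value = 1 XOR 0 XOR 1 = 0.

0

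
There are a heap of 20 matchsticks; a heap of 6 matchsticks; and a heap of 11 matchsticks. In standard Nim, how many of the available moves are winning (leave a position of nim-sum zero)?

1

Write each in binary and XOR column by column:
  10100  (20)
  00110  (6)
  01011  (11)
  -----
  11001  (25)
The overall nim-sum is X = 25. A heap of size p has a winning move iff p XOR X < p (reduce it to p XOR X).
  20: 20 XOR 25 = 13 < 20 — winning move (to 13).
  6: 6 XOR 25 = 31 ≥ 6 — no move.
  11: 11 XOR 25 = 18 ≥ 11 — no move.
That gives 1 winning move.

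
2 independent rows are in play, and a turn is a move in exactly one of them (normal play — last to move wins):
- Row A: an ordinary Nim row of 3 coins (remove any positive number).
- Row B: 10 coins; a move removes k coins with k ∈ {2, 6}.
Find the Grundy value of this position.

2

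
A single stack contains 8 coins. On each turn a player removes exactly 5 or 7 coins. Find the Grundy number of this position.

1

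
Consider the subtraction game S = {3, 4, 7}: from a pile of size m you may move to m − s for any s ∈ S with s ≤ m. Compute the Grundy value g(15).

Compute g(0), g(1), … for moves {3, 4, 7}:
k:     0  1  2  3  4  5  6  7  8  9 10 11 12 13 14 15
g(k):  0  0  0  1  1  1  2  2  2  3  0  0  0  1  1  1
So g(15) = 1.

1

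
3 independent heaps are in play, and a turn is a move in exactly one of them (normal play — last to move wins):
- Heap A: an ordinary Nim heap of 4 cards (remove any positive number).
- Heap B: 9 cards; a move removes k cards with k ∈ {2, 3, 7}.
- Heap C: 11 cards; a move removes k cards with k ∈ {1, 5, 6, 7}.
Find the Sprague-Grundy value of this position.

5

Heap A is a plain Nim heap of size 4, so its Grundy value is 4.
For heap B, compute g(0), g(1), … with moves {2, 3, 7}:
k:     0  1  2  3  4  5  6  7  8  9
g(k):  0  0  1  1  2  0  0  1  1  2
So g(9) = 2.
Build the Grundy sequence for heap C with g(k) = mex{g(k−s) : s ∈ {1, 5, 6, 7}, s ≤ k}:
k:     0  1  2  3  4  5  6  7  8  9 10 11
g(k):  0  1  0  1  0  1  2  3  2  3  2  3
So g(11) = 3.
The value of a disjunctive sum is the nim-sum of the parts.
Combined value = 4 XOR 2 XOR 3 = 5.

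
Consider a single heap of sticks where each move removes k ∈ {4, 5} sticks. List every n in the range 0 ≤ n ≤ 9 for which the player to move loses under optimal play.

Build the Grundy sequence with g(k) = mex{g(k−s) : s ∈ {4, 5}, s ≤ k}:
k:     0  1  2  3  4  5  6  7  8  9
g(k):  0  0  0  0  1  1  1  1  2  0
The P-positions (g = 0) in 0..9 are 0, 1, 2, 3, 9.

0, 1, 2, 3, 9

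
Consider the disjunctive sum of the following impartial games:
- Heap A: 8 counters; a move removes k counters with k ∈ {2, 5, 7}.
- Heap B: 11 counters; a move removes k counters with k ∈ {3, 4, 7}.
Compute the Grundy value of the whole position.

For heap A, compute g(0), g(1), … with moves {2, 5, 7}:
g(0) = mex{} = 0
g(1) = mex{} = 0
g(2) = mex{0} = 1
g(3) = mex{0} = 1
g(4) = mex{1} = 0
g(5) = mex{0,1} = 2
g(6) = mex{0} = 1
g(7) = mex{0,1,2} = 3
g(8) = mex{0,1} = 2
So g(8) = 2.
Build the Grundy sequence for heap B with g(k) = mex{g(k−s) : s ∈ {3, 4, 7}, s ≤ k}:
k:     0  1  2  3  4  5  6  7  8  9 10 11
g(k):  0  0  0  1  1  1  2  2  2  3  0  0
So g(11) = 0.
By the Sprague-Grundy theorem, the Grundy value of a sum of independent games is the XOR of the component values.
Combined value = 2 ⊕ 0 = 2.

2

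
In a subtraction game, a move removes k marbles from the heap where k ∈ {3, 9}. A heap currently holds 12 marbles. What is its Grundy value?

Compute g(0), g(1), … for moves {3, 9}:
k:     0  1  2  3  4  5  6  7  8  9 10 11 12
g(k):  0  0  0  1  1  1  0  0  0  1  1  1  0
So g(12) = 0.

0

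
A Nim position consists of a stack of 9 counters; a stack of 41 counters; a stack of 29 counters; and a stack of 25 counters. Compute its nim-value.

Nim-sum: 9 ⊕ 41 ⊕ 29 ⊕ 25 = 36.

36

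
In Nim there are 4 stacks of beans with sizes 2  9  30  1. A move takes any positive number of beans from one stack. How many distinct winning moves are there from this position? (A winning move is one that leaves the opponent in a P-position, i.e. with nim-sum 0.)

1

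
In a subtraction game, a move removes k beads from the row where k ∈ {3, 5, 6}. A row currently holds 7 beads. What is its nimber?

Grundy values for subtraction set {3, 5, 6}:
k:     0  1  2  3  4  5  6  7
g(k):  0  0  0  1  1  1  2  2
So g(7) = 2.

2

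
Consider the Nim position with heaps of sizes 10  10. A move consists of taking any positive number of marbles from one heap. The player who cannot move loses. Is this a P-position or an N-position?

P-position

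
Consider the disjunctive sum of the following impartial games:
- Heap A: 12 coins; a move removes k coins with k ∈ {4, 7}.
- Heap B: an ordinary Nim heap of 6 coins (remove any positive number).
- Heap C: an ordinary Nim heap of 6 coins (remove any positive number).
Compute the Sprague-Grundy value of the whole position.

0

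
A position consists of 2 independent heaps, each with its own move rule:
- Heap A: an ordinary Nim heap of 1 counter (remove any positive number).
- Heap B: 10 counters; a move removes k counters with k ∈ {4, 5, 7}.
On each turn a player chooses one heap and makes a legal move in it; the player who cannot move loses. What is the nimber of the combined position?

3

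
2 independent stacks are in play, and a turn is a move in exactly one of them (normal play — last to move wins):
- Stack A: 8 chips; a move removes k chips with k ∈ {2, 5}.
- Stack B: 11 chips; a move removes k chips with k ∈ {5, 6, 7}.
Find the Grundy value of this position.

2

Grundy values for stack A (subtraction set {2, 5}):
g(0) = mex{} = 0
g(1) = mex{} = 0
g(2) = mex{0} = 1
g(3) = mex{0} = 1
g(4) = mex{1} = 0
g(5) = mex{0,1} = 2
g(6) = mex{0} = 1
g(7) = mex{1,2} = 0
g(8) = mex{1} = 0
So g(8) = 0.
For stack B, compute g(0), g(1), … with moves {5, 6, 7}:
k:     0  1  2  3  4  5  6  7  8  9 10 11
g(k):  0  0  0  0  0  1  1  1  1  1  2  2
So g(11) = 2.
The value of a disjunctive sum is the nim-sum of the parts.
Combined value = 0 ⊕ 2 = 2.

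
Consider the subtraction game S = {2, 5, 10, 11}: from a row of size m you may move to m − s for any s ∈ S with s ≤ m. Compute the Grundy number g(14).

Compute g(0), g(1), … for moves {2, 5, 10, 11}:
k:     0  1  2  3  4  5  6  7  8  9 10 11 12 13 14
g(k):  0  0  1  1  0  2  1  0  0  1  1  2  2  3  3
So g(14) = 3.

3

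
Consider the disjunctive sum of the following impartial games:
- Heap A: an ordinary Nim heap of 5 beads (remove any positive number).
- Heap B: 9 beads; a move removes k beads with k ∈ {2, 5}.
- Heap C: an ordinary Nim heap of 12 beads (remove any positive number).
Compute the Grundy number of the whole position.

Heap A is a plain Nim heap of size 5, so its Grundy value is 5.
Build the Grundy sequence for heap B with g(k) = mex{g(k−s) : s ∈ {2, 5}, s ≤ k}:
k:     0  1  2  3  4  5  6  7  8  9
g(k):  0  0  1  1  0  2  1  0  0  1
So g(9) = 1.
Heap C is a plain Nim heap of size 12, so its Grundy value is 12.
By the Sprague-Grundy theorem, the Grundy value of a sum of independent games is the XOR of the component values.
Combined value = 5 ⊕ 1 ⊕ 12 = 8.

8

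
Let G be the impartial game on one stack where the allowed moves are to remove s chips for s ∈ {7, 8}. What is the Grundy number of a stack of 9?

1

Build the Grundy sequence with g(k) = mex{g(k−s) : s ∈ {7, 8}, s ≤ k}:
k:     0  1  2  3  4  5  6  7  8  9
g(k):  0  0  0  0  0  0  0  1  1  1
So g(9) = 1.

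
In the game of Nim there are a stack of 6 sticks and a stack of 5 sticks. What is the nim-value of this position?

Nim-sum: 6 XOR 5 = 3.

3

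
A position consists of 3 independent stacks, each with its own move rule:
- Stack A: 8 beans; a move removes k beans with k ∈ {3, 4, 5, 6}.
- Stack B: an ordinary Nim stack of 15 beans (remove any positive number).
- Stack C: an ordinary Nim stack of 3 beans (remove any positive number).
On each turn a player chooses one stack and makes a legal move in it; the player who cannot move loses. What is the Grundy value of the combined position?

14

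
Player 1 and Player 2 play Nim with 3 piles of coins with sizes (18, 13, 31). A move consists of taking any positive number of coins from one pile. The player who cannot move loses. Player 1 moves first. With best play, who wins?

Player 2 wins

In binary:
  10010  (18)
  01101  (13)
  11111  (31)
  -----
  00000  (0)
The nim-sum is 0, so this is a P-position: the player to move is in a losing position under optimal play; Player 1 is about to move from it and so loses — Player 2 wins.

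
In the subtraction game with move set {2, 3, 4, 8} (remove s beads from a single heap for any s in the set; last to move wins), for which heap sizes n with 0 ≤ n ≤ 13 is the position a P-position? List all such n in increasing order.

0, 1, 6, 7, 12, 13

Grundy values for subtraction set {2, 3, 4, 8}:
k:     0  1  2  3  4  5  6  7  8  9 10 11 12 13
g(k):  0  0  1  1  2  2  0  0  1  1  2  2  0  0
The P-positions (g = 0) in 0..13 are 0, 1, 6, 7, 12, 13.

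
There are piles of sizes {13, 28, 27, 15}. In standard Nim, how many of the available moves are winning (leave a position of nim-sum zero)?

Nim-sum: 13 ⊕ 28 ⊕ 27 ⊕ 15 = 5.
The overall nim-sum is X = 5. A pile of size p has a winning move iff p XOR X < p (reduce it to p XOR X).
  13: 13 XOR 5 = 8 < 13 — winning move (to 8).
  28: 28 XOR 5 = 25 < 28 — winning move (to 25).
  27: 27 XOR 5 = 30 ≥ 27 — no move.
  15: 15 XOR 5 = 10 < 15 — winning move (to 10).
That gives 3 winning moves.

3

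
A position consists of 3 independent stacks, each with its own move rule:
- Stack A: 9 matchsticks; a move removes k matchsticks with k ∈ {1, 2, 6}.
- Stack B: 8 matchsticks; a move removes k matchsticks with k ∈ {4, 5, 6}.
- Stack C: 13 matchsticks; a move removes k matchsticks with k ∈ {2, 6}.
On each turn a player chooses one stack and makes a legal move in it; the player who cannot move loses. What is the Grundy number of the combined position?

0

For stack A, compute g(0), g(1), … with moves {1, 2, 6}:
g(0) = mex{} = 0
g(1) = mex{0} = 1
g(2) = mex{0,1} = 2
g(3) = mex{1,2} = 0
g(4) = mex{0,2} = 1
g(5) = mex{0,1} = 2
g(6) = mex{0,1,2} = 3
g(7) = mex{1,2,3} = 0
g(8) = mex{0,2,3} = 1
g(9) = mex{0,1} = 2
So g(9) = 2.
Build the Grundy sequence for stack B with g(k) = mex{g(k−s) : s ∈ {4, 5, 6}, s ≤ k}:
g(0) = mex{} = 0
g(1) = mex{} = 0
g(2) = mex{} = 0
g(3) = mex{} = 0
g(4) = mex{0} = 1
g(5) = mex{0} = 1
g(6) = mex{0} = 1
g(7) = mex{0} = 1
g(8) = mex{0,1} = 2
So g(8) = 2.
Grundy values for stack C (subtraction set {2, 6}):
k:     0  1  2  3  4  5  6  7  8  9 10 11 12 13
g(k):  0  0  1  1  0  0  1  1  0  0  1  1  0  0
So g(13) = 0.
The value of a disjunctive sum is the nim-sum of the parts.
Combined value = 2 XOR 2 XOR 0 = 0.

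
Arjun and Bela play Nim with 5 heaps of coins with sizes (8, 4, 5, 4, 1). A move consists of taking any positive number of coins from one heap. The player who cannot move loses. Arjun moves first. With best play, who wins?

Compute the nim-sum pairwise:
8 ⊕ 4 = 12
12 ⊕ 5 = 9
9 ⊕ 4 = 13
13 ⊕ 1 = 12
The nim-sum is 12 ≠ 0, so this is an N-position: the player to move can win; Arjun has a winning move.

Arjun wins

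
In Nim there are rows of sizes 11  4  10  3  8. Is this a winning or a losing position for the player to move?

Winning position

Compute the nim-sum pairwise:
11 ⊕ 4 = 15
15 ⊕ 10 = 5
5 ⊕ 3 = 6
6 ⊕ 8 = 14
The nim-sum is 14 ≠ 0, so this is an N-position: the player to move can win.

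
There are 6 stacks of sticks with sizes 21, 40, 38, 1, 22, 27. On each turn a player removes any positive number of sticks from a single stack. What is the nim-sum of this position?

23

Bitwise XOR of the heap sizes:
  010101  (21)
  101000  (40)
  100110  (38)
  000001  (1)
  010110  (22)
  011011  (27)
  ------
  010111  (23)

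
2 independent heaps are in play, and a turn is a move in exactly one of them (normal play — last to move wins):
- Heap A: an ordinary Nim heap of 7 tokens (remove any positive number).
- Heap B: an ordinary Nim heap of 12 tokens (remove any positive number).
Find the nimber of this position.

11

Heap A is a plain Nim heap of size 7, so its Grundy value is 7.
Heap B is a plain Nim heap of size 12, so its Grundy value is 12.
The value of a disjunctive sum is the nim-sum of the parts.
Combined value = 7 ⊕ 12 = 11.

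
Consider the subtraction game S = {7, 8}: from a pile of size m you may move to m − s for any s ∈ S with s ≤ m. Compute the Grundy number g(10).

1

Build the Grundy sequence with g(k) = mex{g(k−s) : s ∈ {7, 8}, s ≤ k}:
k:     0  1  2  3  4  5  6  7  8  9 10
g(k):  0  0  0  0  0  0  0  1  1  1  1
So g(10) = 1.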